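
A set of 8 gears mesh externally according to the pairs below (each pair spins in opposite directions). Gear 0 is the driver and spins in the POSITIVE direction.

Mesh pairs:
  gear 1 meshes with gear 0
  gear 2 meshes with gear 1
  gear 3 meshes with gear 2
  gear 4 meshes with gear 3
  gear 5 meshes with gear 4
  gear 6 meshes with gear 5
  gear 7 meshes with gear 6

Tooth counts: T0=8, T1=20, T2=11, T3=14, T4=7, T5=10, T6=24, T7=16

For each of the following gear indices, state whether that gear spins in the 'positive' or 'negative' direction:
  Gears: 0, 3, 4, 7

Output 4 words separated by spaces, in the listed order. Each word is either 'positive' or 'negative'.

Gear 0 (driver): positive (depth 0)
  gear 1: meshes with gear 0 -> depth 1 -> negative (opposite of gear 0)
  gear 2: meshes with gear 1 -> depth 2 -> positive (opposite of gear 1)
  gear 3: meshes with gear 2 -> depth 3 -> negative (opposite of gear 2)
  gear 4: meshes with gear 3 -> depth 4 -> positive (opposite of gear 3)
  gear 5: meshes with gear 4 -> depth 5 -> negative (opposite of gear 4)
  gear 6: meshes with gear 5 -> depth 6 -> positive (opposite of gear 5)
  gear 7: meshes with gear 6 -> depth 7 -> negative (opposite of gear 6)
Queried indices 0, 3, 4, 7 -> positive, negative, positive, negative

Answer: positive negative positive negative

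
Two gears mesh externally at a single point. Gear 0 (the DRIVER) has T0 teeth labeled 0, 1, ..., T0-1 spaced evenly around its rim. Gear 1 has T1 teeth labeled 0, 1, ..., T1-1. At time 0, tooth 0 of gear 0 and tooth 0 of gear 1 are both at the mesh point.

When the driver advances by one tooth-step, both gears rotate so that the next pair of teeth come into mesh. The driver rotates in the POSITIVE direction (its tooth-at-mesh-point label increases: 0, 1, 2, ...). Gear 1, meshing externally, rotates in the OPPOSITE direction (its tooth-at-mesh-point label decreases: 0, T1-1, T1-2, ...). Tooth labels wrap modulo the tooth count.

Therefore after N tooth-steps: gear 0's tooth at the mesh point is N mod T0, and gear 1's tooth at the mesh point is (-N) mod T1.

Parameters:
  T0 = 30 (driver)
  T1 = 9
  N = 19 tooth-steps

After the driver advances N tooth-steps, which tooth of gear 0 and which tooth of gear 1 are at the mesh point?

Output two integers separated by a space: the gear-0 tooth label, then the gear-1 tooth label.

Answer: 19 8

Derivation:
Gear 0 (driver, T0=30): tooth at mesh = N mod T0
  19 = 0 * 30 + 19, so 19 mod 30 = 19
  gear 0 tooth = 19
Gear 1 (driven, T1=9): tooth at mesh = (-N) mod T1
  19 = 2 * 9 + 1, so 19 mod 9 = 1
  (-19) mod 9 = (-1) mod 9 = 9 - 1 = 8
Mesh after 19 steps: gear-0 tooth 19 meets gear-1 tooth 8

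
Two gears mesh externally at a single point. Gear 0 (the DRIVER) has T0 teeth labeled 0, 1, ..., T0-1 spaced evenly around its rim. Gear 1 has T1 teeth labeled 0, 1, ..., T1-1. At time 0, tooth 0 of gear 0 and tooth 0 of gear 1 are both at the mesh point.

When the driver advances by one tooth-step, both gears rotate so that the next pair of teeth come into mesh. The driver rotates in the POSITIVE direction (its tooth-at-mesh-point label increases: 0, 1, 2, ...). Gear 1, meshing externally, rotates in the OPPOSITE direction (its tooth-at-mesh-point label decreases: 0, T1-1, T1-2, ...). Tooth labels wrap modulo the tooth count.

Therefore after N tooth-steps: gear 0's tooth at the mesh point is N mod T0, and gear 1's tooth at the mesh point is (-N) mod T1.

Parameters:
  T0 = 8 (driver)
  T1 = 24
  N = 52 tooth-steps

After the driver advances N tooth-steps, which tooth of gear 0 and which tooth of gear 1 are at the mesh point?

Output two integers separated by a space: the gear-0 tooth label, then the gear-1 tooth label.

Answer: 4 20

Derivation:
Gear 0 (driver, T0=8): tooth at mesh = N mod T0
  52 = 6 * 8 + 4, so 52 mod 8 = 4
  gear 0 tooth = 4
Gear 1 (driven, T1=24): tooth at mesh = (-N) mod T1
  52 = 2 * 24 + 4, so 52 mod 24 = 4
  (-52) mod 24 = (-4) mod 24 = 24 - 4 = 20
Mesh after 52 steps: gear-0 tooth 4 meets gear-1 tooth 20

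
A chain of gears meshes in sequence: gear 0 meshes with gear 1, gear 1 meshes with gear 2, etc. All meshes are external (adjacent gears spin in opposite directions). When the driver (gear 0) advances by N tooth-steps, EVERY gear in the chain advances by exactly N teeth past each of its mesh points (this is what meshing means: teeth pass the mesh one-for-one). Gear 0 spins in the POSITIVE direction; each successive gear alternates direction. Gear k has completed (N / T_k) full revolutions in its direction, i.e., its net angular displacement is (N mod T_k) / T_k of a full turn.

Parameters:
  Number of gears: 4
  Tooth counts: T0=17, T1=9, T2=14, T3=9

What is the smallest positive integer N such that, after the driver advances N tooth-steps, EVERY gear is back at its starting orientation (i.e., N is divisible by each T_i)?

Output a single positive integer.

Gear k returns to start when N is a multiple of T_k.
All gears at start simultaneously when N is a common multiple of [17, 9, 14, 9]; the smallest such N is lcm(17, 9, 14, 9).
Start: lcm = T0 = 17
Fold in T1=9: gcd(17, 9) = 1; lcm(17, 9) = 17 * 9 / 1 = 153 / 1 = 153
Fold in T2=14: gcd(153, 14) = 1; lcm(153, 14) = 153 * 14 / 1 = 2142 / 1 = 2142
Fold in T3=9: gcd(2142, 9) = 9; lcm(2142, 9) = 2142 * 9 / 9 = 19278 / 9 = 2142
Full cycle length = 2142

Answer: 2142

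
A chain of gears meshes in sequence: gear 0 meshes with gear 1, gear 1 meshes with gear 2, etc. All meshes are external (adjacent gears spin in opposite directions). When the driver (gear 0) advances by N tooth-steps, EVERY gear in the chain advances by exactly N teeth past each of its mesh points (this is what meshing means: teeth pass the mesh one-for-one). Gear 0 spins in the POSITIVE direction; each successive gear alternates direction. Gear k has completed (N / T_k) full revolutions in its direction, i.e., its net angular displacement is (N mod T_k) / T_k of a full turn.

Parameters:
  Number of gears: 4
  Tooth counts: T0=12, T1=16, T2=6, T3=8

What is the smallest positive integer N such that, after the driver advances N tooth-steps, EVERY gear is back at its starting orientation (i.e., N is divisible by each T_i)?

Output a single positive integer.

Answer: 48

Derivation:
Gear k returns to start when N is a multiple of T_k.
All gears at start simultaneously when N is a common multiple of [12, 16, 6, 8]; the smallest such N is lcm(12, 16, 6, 8).
Start: lcm = T0 = 12
Fold in T1=16: gcd(12, 16) = 4; lcm(12, 16) = 12 * 16 / 4 = 192 / 4 = 48
Fold in T2=6: gcd(48, 6) = 6; lcm(48, 6) = 48 * 6 / 6 = 288 / 6 = 48
Fold in T3=8: gcd(48, 8) = 8; lcm(48, 8) = 48 * 8 / 8 = 384 / 8 = 48
Full cycle length = 48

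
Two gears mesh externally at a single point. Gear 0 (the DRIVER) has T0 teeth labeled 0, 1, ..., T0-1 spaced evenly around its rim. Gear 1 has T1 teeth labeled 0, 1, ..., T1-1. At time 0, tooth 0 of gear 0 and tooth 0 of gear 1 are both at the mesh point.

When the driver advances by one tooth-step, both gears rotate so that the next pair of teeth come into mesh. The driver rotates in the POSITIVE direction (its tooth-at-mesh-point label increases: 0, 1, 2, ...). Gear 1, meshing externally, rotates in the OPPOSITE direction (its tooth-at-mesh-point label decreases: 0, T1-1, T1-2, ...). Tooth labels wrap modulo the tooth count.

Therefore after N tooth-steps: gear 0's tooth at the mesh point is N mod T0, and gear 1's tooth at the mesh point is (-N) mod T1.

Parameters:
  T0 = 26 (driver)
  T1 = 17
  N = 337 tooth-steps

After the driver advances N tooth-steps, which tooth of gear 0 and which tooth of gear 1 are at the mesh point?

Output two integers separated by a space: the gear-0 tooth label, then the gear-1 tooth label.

Gear 0 (driver, T0=26): tooth at mesh = N mod T0
  337 = 12 * 26 + 25, so 337 mod 26 = 25
  gear 0 tooth = 25
Gear 1 (driven, T1=17): tooth at mesh = (-N) mod T1
  337 = 19 * 17 + 14, so 337 mod 17 = 14
  (-337) mod 17 = (-14) mod 17 = 17 - 14 = 3
Mesh after 337 steps: gear-0 tooth 25 meets gear-1 tooth 3

Answer: 25 3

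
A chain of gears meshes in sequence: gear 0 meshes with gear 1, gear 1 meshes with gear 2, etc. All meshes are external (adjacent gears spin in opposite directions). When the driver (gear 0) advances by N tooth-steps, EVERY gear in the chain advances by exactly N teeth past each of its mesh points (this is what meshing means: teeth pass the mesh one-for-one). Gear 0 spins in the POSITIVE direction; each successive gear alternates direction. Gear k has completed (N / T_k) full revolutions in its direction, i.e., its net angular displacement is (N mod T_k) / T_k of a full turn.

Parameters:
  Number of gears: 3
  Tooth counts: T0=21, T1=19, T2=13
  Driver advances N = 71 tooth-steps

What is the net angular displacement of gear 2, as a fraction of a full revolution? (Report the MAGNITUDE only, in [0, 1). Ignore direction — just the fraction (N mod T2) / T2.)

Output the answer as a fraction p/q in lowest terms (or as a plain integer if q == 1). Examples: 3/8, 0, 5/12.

Answer: 6/13

Derivation:
Chain of 3 gears, tooth counts: [21, 19, 13]
  gear 0: T0=21, direction=positive, advance = 71 mod 21 = 8 teeth = 8/21 turn
  gear 1: T1=19, direction=negative, advance = 71 mod 19 = 14 teeth = 14/19 turn
  gear 2: T2=13, direction=positive, advance = 71 mod 13 = 6 teeth = 6/13 turn
Gear 2: 71 mod 13 = 6
Fraction = 6 / 13 = 6/13 (gcd(6,13)=1) = 6/13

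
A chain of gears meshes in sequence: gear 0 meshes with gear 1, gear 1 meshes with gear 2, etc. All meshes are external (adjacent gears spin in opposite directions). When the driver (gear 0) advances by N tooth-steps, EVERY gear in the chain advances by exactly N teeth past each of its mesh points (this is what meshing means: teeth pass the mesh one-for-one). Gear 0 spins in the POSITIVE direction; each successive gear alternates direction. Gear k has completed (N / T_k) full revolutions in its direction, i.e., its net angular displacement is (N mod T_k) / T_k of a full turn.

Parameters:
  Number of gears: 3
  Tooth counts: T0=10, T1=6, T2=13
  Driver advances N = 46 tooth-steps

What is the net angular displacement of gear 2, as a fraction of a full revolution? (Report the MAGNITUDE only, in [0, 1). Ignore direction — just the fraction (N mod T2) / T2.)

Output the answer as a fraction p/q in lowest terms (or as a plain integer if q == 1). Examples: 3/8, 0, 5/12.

Answer: 7/13

Derivation:
Chain of 3 gears, tooth counts: [10, 6, 13]
  gear 0: T0=10, direction=positive, advance = 46 mod 10 = 6 teeth = 6/10 turn
  gear 1: T1=6, direction=negative, advance = 46 mod 6 = 4 teeth = 4/6 turn
  gear 2: T2=13, direction=positive, advance = 46 mod 13 = 7 teeth = 7/13 turn
Gear 2: 46 mod 13 = 7
Fraction = 7 / 13 = 7/13 (gcd(7,13)=1) = 7/13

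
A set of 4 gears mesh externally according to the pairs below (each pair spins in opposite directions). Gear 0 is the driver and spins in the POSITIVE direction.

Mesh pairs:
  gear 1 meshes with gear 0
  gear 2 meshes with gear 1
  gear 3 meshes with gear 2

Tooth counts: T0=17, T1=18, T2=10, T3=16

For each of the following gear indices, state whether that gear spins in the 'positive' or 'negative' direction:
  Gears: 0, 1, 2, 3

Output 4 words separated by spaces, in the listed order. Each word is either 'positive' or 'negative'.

Answer: positive negative positive negative

Derivation:
Gear 0 (driver): positive (depth 0)
  gear 1: meshes with gear 0 -> depth 1 -> negative (opposite of gear 0)
  gear 2: meshes with gear 1 -> depth 2 -> positive (opposite of gear 1)
  gear 3: meshes with gear 2 -> depth 3 -> negative (opposite of gear 2)
Queried indices 0, 1, 2, 3 -> positive, negative, positive, negative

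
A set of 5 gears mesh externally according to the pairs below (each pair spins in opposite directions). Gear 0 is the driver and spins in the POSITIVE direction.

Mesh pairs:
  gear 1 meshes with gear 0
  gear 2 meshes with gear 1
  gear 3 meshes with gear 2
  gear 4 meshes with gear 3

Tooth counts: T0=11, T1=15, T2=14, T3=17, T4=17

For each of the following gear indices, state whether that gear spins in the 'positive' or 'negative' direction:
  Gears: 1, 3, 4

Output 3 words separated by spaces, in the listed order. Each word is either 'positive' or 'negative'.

Gear 0 (driver): positive (depth 0)
  gear 1: meshes with gear 0 -> depth 1 -> negative (opposite of gear 0)
  gear 2: meshes with gear 1 -> depth 2 -> positive (opposite of gear 1)
  gear 3: meshes with gear 2 -> depth 3 -> negative (opposite of gear 2)
  gear 4: meshes with gear 3 -> depth 4 -> positive (opposite of gear 3)
Queried indices 1, 3, 4 -> negative, negative, positive

Answer: negative negative positive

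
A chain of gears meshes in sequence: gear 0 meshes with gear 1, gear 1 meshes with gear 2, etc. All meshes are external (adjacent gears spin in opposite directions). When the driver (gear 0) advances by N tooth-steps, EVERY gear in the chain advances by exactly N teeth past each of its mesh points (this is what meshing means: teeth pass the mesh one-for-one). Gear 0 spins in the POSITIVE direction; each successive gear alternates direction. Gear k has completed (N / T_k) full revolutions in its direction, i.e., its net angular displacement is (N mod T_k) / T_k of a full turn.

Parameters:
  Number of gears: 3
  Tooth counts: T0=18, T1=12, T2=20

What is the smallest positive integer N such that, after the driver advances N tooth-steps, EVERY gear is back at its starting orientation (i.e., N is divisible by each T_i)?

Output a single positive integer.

Gear k returns to start when N is a multiple of T_k.
All gears at start simultaneously when N is a common multiple of [18, 12, 20]; the smallest such N is lcm(18, 12, 20).
Start: lcm = T0 = 18
Fold in T1=12: gcd(18, 12) = 6; lcm(18, 12) = 18 * 12 / 6 = 216 / 6 = 36
Fold in T2=20: gcd(36, 20) = 4; lcm(36, 20) = 36 * 20 / 4 = 720 / 4 = 180
Full cycle length = 180

Answer: 180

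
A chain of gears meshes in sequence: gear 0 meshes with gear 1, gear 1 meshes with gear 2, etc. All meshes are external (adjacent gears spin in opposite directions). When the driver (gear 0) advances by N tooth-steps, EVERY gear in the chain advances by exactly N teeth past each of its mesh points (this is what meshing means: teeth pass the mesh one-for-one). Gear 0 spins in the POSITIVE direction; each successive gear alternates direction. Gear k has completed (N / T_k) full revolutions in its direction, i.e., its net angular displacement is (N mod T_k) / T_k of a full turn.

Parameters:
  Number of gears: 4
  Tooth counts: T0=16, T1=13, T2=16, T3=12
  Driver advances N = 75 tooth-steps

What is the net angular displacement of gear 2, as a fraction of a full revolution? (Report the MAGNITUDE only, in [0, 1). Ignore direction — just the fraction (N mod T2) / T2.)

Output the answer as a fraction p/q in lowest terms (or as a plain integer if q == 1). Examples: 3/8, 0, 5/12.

Chain of 4 gears, tooth counts: [16, 13, 16, 12]
  gear 0: T0=16, direction=positive, advance = 75 mod 16 = 11 teeth = 11/16 turn
  gear 1: T1=13, direction=negative, advance = 75 mod 13 = 10 teeth = 10/13 turn
  gear 2: T2=16, direction=positive, advance = 75 mod 16 = 11 teeth = 11/16 turn
  gear 3: T3=12, direction=negative, advance = 75 mod 12 = 3 teeth = 3/12 turn
Gear 2: 75 mod 16 = 11
Fraction = 11 / 16 = 11/16 (gcd(11,16)=1) = 11/16

Answer: 11/16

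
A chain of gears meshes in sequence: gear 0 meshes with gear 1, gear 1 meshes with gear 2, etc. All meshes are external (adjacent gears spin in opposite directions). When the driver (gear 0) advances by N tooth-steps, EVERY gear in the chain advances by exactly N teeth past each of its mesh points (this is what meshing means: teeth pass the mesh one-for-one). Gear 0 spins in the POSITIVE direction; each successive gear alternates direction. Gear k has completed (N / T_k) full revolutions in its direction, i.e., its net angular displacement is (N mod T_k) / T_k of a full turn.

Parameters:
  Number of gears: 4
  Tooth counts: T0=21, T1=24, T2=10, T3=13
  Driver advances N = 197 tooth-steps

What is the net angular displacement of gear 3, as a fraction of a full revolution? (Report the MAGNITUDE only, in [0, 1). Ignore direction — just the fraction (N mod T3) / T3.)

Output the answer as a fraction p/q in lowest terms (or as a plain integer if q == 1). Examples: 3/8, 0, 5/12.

Chain of 4 gears, tooth counts: [21, 24, 10, 13]
  gear 0: T0=21, direction=positive, advance = 197 mod 21 = 8 teeth = 8/21 turn
  gear 1: T1=24, direction=negative, advance = 197 mod 24 = 5 teeth = 5/24 turn
  gear 2: T2=10, direction=positive, advance = 197 mod 10 = 7 teeth = 7/10 turn
  gear 3: T3=13, direction=negative, advance = 197 mod 13 = 2 teeth = 2/13 turn
Gear 3: 197 mod 13 = 2
Fraction = 2 / 13 = 2/13 (gcd(2,13)=1) = 2/13

Answer: 2/13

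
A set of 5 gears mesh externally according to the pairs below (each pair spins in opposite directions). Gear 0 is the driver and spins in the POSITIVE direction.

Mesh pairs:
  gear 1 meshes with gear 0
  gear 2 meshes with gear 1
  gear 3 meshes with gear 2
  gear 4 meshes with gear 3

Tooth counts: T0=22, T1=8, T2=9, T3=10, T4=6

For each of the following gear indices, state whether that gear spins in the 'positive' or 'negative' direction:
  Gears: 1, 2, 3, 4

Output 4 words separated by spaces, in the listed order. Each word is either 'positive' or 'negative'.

Gear 0 (driver): positive (depth 0)
  gear 1: meshes with gear 0 -> depth 1 -> negative (opposite of gear 0)
  gear 2: meshes with gear 1 -> depth 2 -> positive (opposite of gear 1)
  gear 3: meshes with gear 2 -> depth 3 -> negative (opposite of gear 2)
  gear 4: meshes with gear 3 -> depth 4 -> positive (opposite of gear 3)
Queried indices 1, 2, 3, 4 -> negative, positive, negative, positive

Answer: negative positive negative positive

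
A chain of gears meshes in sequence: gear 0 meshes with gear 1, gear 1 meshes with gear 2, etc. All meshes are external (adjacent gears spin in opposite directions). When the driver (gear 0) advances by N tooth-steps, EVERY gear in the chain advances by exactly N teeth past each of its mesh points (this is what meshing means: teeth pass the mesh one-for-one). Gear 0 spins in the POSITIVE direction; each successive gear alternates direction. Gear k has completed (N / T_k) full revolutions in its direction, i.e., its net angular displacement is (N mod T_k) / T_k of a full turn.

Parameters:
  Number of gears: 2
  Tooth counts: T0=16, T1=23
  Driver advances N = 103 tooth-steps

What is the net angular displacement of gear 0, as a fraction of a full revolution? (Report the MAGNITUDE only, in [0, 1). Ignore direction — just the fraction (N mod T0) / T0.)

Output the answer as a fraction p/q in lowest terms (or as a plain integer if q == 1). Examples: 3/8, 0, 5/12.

Answer: 7/16

Derivation:
Chain of 2 gears, tooth counts: [16, 23]
  gear 0: T0=16, direction=positive, advance = 103 mod 16 = 7 teeth = 7/16 turn
  gear 1: T1=23, direction=negative, advance = 103 mod 23 = 11 teeth = 11/23 turn
Gear 0: 103 mod 16 = 7
Fraction = 7 / 16 = 7/16 (gcd(7,16)=1) = 7/16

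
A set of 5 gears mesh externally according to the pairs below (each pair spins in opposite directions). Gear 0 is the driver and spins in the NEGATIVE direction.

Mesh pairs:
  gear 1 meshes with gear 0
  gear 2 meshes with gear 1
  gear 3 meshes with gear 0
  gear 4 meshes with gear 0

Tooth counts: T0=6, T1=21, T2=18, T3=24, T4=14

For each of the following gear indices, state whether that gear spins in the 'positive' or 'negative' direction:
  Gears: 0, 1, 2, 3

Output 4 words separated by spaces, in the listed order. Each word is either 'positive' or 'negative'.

Answer: negative positive negative positive

Derivation:
Gear 0 (driver): negative (depth 0)
  gear 1: meshes with gear 0 -> depth 1 -> positive (opposite of gear 0)
  gear 2: meshes with gear 1 -> depth 2 -> negative (opposite of gear 1)
  gear 3: meshes with gear 0 -> depth 1 -> positive (opposite of gear 0)
  gear 4: meshes with gear 0 -> depth 1 -> positive (opposite of gear 0)
Queried indices 0, 1, 2, 3 -> negative, positive, negative, positive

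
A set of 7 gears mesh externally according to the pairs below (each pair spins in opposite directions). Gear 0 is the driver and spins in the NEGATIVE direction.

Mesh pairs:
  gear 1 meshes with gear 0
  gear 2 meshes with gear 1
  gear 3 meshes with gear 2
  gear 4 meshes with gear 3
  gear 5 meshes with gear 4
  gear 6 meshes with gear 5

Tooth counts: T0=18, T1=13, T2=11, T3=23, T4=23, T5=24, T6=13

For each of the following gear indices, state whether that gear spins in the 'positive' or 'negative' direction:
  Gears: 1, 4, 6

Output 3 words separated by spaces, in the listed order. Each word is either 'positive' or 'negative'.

Answer: positive negative negative

Derivation:
Gear 0 (driver): negative (depth 0)
  gear 1: meshes with gear 0 -> depth 1 -> positive (opposite of gear 0)
  gear 2: meshes with gear 1 -> depth 2 -> negative (opposite of gear 1)
  gear 3: meshes with gear 2 -> depth 3 -> positive (opposite of gear 2)
  gear 4: meshes with gear 3 -> depth 4 -> negative (opposite of gear 3)
  gear 5: meshes with gear 4 -> depth 5 -> positive (opposite of gear 4)
  gear 6: meshes with gear 5 -> depth 6 -> negative (opposite of gear 5)
Queried indices 1, 4, 6 -> positive, negative, negative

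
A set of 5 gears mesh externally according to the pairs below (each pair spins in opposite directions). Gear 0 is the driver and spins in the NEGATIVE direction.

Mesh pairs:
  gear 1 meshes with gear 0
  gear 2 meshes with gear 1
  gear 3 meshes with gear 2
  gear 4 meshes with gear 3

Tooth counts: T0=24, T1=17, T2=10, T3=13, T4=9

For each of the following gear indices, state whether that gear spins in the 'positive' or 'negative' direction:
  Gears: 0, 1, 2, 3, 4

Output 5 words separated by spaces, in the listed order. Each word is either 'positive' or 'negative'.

Gear 0 (driver): negative (depth 0)
  gear 1: meshes with gear 0 -> depth 1 -> positive (opposite of gear 0)
  gear 2: meshes with gear 1 -> depth 2 -> negative (opposite of gear 1)
  gear 3: meshes with gear 2 -> depth 3 -> positive (opposite of gear 2)
  gear 4: meshes with gear 3 -> depth 4 -> negative (opposite of gear 3)
Queried indices 0, 1, 2, 3, 4 -> negative, positive, negative, positive, negative

Answer: negative positive negative positive negative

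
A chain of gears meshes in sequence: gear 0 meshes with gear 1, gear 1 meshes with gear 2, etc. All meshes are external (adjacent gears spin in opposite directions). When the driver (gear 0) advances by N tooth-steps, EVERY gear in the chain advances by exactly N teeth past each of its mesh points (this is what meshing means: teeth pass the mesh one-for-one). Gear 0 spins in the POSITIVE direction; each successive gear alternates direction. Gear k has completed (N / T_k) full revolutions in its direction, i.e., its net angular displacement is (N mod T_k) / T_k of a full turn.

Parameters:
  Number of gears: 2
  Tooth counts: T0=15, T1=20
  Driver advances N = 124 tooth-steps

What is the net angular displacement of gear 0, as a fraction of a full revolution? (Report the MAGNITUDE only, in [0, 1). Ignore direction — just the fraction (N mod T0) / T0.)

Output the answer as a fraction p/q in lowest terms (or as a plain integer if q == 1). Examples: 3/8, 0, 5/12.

Chain of 2 gears, tooth counts: [15, 20]
  gear 0: T0=15, direction=positive, advance = 124 mod 15 = 4 teeth = 4/15 turn
  gear 1: T1=20, direction=negative, advance = 124 mod 20 = 4 teeth = 4/20 turn
Gear 0: 124 mod 15 = 4
Fraction = 4 / 15 = 4/15 (gcd(4,15)=1) = 4/15

Answer: 4/15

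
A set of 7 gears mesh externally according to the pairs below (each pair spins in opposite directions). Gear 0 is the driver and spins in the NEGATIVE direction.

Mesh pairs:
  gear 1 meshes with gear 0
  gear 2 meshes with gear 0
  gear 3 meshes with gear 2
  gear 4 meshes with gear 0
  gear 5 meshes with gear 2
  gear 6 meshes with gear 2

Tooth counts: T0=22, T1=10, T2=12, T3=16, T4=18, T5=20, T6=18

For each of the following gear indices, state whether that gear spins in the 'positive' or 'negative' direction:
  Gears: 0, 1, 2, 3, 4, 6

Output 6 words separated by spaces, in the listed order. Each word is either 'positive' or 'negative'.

Answer: negative positive positive negative positive negative

Derivation:
Gear 0 (driver): negative (depth 0)
  gear 1: meshes with gear 0 -> depth 1 -> positive (opposite of gear 0)
  gear 2: meshes with gear 0 -> depth 1 -> positive (opposite of gear 0)
  gear 3: meshes with gear 2 -> depth 2 -> negative (opposite of gear 2)
  gear 4: meshes with gear 0 -> depth 1 -> positive (opposite of gear 0)
  gear 5: meshes with gear 2 -> depth 2 -> negative (opposite of gear 2)
  gear 6: meshes with gear 2 -> depth 2 -> negative (opposite of gear 2)
Queried indices 0, 1, 2, 3, 4, 6 -> negative, positive, positive, negative, positive, negative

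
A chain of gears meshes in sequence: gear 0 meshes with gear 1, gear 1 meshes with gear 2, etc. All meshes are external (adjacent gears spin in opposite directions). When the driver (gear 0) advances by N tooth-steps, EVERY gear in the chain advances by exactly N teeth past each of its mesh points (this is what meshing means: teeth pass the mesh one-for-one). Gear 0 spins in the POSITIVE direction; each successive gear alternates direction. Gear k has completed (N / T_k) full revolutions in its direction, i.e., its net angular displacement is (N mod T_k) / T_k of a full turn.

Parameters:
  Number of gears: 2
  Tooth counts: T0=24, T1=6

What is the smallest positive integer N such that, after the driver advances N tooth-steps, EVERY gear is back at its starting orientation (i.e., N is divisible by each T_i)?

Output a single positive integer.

Gear k returns to start when N is a multiple of T_k.
All gears at start simultaneously when N is a common multiple of [24, 6]; the smallest such N is lcm(24, 6).
Start: lcm = T0 = 24
Fold in T1=6: gcd(24, 6) = 6; lcm(24, 6) = 24 * 6 / 6 = 144 / 6 = 24
Full cycle length = 24

Answer: 24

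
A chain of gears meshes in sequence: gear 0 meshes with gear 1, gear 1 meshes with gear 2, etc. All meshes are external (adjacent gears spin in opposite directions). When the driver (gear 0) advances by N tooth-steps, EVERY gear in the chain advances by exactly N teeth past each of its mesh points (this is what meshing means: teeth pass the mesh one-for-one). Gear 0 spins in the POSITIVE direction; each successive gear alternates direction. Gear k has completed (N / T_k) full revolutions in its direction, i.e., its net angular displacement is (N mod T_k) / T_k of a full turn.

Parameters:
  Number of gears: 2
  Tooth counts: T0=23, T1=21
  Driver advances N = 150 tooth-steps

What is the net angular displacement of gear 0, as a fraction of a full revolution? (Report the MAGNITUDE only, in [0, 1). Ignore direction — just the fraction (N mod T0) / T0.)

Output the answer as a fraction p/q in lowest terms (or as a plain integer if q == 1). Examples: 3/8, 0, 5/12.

Answer: 12/23

Derivation:
Chain of 2 gears, tooth counts: [23, 21]
  gear 0: T0=23, direction=positive, advance = 150 mod 23 = 12 teeth = 12/23 turn
  gear 1: T1=21, direction=negative, advance = 150 mod 21 = 3 teeth = 3/21 turn
Gear 0: 150 mod 23 = 12
Fraction = 12 / 23 = 12/23 (gcd(12,23)=1) = 12/23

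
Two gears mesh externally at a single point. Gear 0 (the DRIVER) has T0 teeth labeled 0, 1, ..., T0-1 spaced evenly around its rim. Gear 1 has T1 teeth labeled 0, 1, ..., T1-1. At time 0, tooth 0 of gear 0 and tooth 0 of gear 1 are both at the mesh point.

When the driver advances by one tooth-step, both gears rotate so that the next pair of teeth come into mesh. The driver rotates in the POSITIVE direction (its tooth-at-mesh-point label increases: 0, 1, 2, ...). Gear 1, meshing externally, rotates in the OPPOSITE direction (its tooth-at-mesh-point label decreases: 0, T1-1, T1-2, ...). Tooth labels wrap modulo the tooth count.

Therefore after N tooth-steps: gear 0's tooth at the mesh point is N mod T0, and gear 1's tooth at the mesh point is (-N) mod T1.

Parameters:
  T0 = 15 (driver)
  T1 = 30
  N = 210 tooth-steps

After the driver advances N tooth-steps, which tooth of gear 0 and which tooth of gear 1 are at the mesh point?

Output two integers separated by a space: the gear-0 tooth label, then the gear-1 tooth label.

Answer: 0 0

Derivation:
Gear 0 (driver, T0=15): tooth at mesh = N mod T0
  210 = 14 * 15 + 0, so 210 mod 15 = 0
  gear 0 tooth = 0
Gear 1 (driven, T1=30): tooth at mesh = (-N) mod T1
  210 = 7 * 30 + 0, so 210 mod 30 = 0
  (-210) mod 30 = 0
Mesh after 210 steps: gear-0 tooth 0 meets gear-1 tooth 0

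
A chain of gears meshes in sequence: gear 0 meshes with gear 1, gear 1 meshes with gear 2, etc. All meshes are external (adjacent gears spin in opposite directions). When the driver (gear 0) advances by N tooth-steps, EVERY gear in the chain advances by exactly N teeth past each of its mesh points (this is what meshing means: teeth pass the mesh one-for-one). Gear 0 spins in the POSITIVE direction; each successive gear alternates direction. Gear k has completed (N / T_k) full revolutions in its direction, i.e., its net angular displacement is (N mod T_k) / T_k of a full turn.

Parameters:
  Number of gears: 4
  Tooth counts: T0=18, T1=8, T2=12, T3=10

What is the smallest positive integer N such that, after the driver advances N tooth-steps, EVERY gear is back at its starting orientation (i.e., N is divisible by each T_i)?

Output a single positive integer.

Answer: 360

Derivation:
Gear k returns to start when N is a multiple of T_k.
All gears at start simultaneously when N is a common multiple of [18, 8, 12, 10]; the smallest such N is lcm(18, 8, 12, 10).
Start: lcm = T0 = 18
Fold in T1=8: gcd(18, 8) = 2; lcm(18, 8) = 18 * 8 / 2 = 144 / 2 = 72
Fold in T2=12: gcd(72, 12) = 12; lcm(72, 12) = 72 * 12 / 12 = 864 / 12 = 72
Fold in T3=10: gcd(72, 10) = 2; lcm(72, 10) = 72 * 10 / 2 = 720 / 2 = 360
Full cycle length = 360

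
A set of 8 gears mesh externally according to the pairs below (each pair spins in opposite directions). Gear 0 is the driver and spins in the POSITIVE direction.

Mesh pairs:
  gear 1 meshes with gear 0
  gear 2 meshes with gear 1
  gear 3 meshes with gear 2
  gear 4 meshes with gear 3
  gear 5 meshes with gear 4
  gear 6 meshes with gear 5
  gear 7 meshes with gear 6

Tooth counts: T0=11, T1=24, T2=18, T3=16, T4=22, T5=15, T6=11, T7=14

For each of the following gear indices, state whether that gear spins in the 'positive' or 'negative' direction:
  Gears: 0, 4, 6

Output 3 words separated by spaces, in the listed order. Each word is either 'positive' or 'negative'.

Answer: positive positive positive

Derivation:
Gear 0 (driver): positive (depth 0)
  gear 1: meshes with gear 0 -> depth 1 -> negative (opposite of gear 0)
  gear 2: meshes with gear 1 -> depth 2 -> positive (opposite of gear 1)
  gear 3: meshes with gear 2 -> depth 3 -> negative (opposite of gear 2)
  gear 4: meshes with gear 3 -> depth 4 -> positive (opposite of gear 3)
  gear 5: meshes with gear 4 -> depth 5 -> negative (opposite of gear 4)
  gear 6: meshes with gear 5 -> depth 6 -> positive (opposite of gear 5)
  gear 7: meshes with gear 6 -> depth 7 -> negative (opposite of gear 6)
Queried indices 0, 4, 6 -> positive, positive, positive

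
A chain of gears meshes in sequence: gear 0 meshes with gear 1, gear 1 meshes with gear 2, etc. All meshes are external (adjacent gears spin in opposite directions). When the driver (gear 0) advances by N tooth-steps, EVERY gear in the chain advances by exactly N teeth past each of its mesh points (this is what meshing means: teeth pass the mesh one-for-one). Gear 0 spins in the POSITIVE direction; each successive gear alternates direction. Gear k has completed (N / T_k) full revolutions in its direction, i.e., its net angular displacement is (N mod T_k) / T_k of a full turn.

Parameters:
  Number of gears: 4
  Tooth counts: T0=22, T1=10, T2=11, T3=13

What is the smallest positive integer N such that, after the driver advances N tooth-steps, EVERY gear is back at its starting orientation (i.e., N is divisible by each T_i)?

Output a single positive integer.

Gear k returns to start when N is a multiple of T_k.
All gears at start simultaneously when N is a common multiple of [22, 10, 11, 13]; the smallest such N is lcm(22, 10, 11, 13).
Start: lcm = T0 = 22
Fold in T1=10: gcd(22, 10) = 2; lcm(22, 10) = 22 * 10 / 2 = 220 / 2 = 110
Fold in T2=11: gcd(110, 11) = 11; lcm(110, 11) = 110 * 11 / 11 = 1210 / 11 = 110
Fold in T3=13: gcd(110, 13) = 1; lcm(110, 13) = 110 * 13 / 1 = 1430 / 1 = 1430
Full cycle length = 1430

Answer: 1430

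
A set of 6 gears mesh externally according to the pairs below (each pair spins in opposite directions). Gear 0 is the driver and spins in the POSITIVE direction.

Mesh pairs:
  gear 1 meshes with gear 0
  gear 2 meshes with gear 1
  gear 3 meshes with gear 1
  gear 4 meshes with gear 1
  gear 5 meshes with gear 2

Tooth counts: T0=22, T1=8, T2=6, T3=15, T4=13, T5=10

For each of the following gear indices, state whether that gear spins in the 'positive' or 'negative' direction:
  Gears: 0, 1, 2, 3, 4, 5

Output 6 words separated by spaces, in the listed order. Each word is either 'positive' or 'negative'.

Answer: positive negative positive positive positive negative

Derivation:
Gear 0 (driver): positive (depth 0)
  gear 1: meshes with gear 0 -> depth 1 -> negative (opposite of gear 0)
  gear 2: meshes with gear 1 -> depth 2 -> positive (opposite of gear 1)
  gear 3: meshes with gear 1 -> depth 2 -> positive (opposite of gear 1)
  gear 4: meshes with gear 1 -> depth 2 -> positive (opposite of gear 1)
  gear 5: meshes with gear 2 -> depth 3 -> negative (opposite of gear 2)
Queried indices 0, 1, 2, 3, 4, 5 -> positive, negative, positive, positive, positive, negative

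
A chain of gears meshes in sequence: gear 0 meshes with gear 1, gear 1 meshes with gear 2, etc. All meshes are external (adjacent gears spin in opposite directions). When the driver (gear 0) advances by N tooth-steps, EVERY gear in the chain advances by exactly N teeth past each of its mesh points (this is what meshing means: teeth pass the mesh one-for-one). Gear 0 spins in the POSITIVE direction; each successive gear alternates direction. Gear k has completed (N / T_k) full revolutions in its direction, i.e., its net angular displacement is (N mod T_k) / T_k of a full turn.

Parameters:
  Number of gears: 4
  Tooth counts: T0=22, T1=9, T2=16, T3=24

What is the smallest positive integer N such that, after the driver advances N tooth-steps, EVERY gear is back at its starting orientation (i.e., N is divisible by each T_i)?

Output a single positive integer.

Answer: 1584

Derivation:
Gear k returns to start when N is a multiple of T_k.
All gears at start simultaneously when N is a common multiple of [22, 9, 16, 24]; the smallest such N is lcm(22, 9, 16, 24).
Start: lcm = T0 = 22
Fold in T1=9: gcd(22, 9) = 1; lcm(22, 9) = 22 * 9 / 1 = 198 / 1 = 198
Fold in T2=16: gcd(198, 16) = 2; lcm(198, 16) = 198 * 16 / 2 = 3168 / 2 = 1584
Fold in T3=24: gcd(1584, 24) = 24; lcm(1584, 24) = 1584 * 24 / 24 = 38016 / 24 = 1584
Full cycle length = 1584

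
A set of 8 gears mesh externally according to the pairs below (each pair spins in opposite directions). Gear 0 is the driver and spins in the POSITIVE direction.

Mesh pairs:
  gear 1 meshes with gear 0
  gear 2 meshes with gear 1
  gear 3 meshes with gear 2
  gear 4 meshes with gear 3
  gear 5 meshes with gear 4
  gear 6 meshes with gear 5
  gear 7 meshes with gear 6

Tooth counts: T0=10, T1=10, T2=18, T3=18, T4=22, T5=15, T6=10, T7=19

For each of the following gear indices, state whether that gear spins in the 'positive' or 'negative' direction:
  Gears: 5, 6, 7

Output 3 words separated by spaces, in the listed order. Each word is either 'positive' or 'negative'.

Gear 0 (driver): positive (depth 0)
  gear 1: meshes with gear 0 -> depth 1 -> negative (opposite of gear 0)
  gear 2: meshes with gear 1 -> depth 2 -> positive (opposite of gear 1)
  gear 3: meshes with gear 2 -> depth 3 -> negative (opposite of gear 2)
  gear 4: meshes with gear 3 -> depth 4 -> positive (opposite of gear 3)
  gear 5: meshes with gear 4 -> depth 5 -> negative (opposite of gear 4)
  gear 6: meshes with gear 5 -> depth 6 -> positive (opposite of gear 5)
  gear 7: meshes with gear 6 -> depth 7 -> negative (opposite of gear 6)
Queried indices 5, 6, 7 -> negative, positive, negative

Answer: negative positive negative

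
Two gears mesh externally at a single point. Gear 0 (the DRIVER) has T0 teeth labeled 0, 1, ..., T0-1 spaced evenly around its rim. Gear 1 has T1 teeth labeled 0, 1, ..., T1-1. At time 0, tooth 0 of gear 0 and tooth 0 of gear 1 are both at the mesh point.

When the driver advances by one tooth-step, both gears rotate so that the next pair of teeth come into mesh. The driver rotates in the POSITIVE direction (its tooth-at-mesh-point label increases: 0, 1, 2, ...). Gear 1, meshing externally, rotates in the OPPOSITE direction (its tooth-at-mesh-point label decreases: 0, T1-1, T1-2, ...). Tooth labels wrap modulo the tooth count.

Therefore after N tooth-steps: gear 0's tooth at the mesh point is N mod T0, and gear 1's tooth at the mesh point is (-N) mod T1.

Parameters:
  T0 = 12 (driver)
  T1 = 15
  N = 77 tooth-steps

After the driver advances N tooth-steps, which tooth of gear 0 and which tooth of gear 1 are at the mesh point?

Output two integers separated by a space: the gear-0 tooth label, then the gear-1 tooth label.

Answer: 5 13

Derivation:
Gear 0 (driver, T0=12): tooth at mesh = N mod T0
  77 = 6 * 12 + 5, so 77 mod 12 = 5
  gear 0 tooth = 5
Gear 1 (driven, T1=15): tooth at mesh = (-N) mod T1
  77 = 5 * 15 + 2, so 77 mod 15 = 2
  (-77) mod 15 = (-2) mod 15 = 15 - 2 = 13
Mesh after 77 steps: gear-0 tooth 5 meets gear-1 tooth 13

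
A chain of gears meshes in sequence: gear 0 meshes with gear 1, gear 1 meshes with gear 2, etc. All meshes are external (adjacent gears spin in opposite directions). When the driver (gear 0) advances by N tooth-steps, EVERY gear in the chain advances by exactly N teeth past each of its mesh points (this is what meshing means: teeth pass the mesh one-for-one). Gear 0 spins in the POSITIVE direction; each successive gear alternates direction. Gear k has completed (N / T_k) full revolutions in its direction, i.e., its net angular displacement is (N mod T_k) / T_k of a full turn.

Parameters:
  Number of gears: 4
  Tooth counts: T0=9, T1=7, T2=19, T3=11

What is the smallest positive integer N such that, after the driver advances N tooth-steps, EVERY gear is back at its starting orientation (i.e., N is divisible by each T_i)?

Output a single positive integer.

Gear k returns to start when N is a multiple of T_k.
All gears at start simultaneously when N is a common multiple of [9, 7, 19, 11]; the smallest such N is lcm(9, 7, 19, 11).
Start: lcm = T0 = 9
Fold in T1=7: gcd(9, 7) = 1; lcm(9, 7) = 9 * 7 / 1 = 63 / 1 = 63
Fold in T2=19: gcd(63, 19) = 1; lcm(63, 19) = 63 * 19 / 1 = 1197 / 1 = 1197
Fold in T3=11: gcd(1197, 11) = 1; lcm(1197, 11) = 1197 * 11 / 1 = 13167 / 1 = 13167
Full cycle length = 13167

Answer: 13167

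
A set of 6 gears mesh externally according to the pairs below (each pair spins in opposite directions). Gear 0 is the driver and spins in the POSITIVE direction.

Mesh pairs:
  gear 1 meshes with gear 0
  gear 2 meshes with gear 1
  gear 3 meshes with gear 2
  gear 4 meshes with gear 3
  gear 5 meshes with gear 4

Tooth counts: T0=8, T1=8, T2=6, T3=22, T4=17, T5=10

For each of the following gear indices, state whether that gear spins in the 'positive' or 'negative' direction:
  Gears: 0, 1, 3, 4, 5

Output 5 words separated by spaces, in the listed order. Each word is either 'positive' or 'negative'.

Gear 0 (driver): positive (depth 0)
  gear 1: meshes with gear 0 -> depth 1 -> negative (opposite of gear 0)
  gear 2: meshes with gear 1 -> depth 2 -> positive (opposite of gear 1)
  gear 3: meshes with gear 2 -> depth 3 -> negative (opposite of gear 2)
  gear 4: meshes with gear 3 -> depth 4 -> positive (opposite of gear 3)
  gear 5: meshes with gear 4 -> depth 5 -> negative (opposite of gear 4)
Queried indices 0, 1, 3, 4, 5 -> positive, negative, negative, positive, negative

Answer: positive negative negative positive negative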